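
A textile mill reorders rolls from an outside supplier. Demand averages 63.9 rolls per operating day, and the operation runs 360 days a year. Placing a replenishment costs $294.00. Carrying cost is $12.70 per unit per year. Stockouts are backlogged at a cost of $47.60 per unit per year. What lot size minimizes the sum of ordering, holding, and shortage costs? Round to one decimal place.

Q* ≈ 1,161.6 rolls

Annual demand D = 63.9 × 360 = 23,004.
With planned backorders, Q* = √(2DS/H) · √((H+B)/B).
√(2DS/H) = √(2 × 23,004 × 294 / 12.7) = 1032.021.
√((H+B)/B) = √((12.7+47.6)/47.6) = 1.1255.
Q* ≈ 1161.565.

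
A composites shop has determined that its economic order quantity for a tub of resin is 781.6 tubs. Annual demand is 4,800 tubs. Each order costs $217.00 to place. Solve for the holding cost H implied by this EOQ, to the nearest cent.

H ≈ $3.41

Invert the EOQ relation Q*² = 2DS/H.
From Q* = √(2DS/H): H = 2DS / Q*² = 2 × 4,800 × 217 / 781.6² = 3.4101.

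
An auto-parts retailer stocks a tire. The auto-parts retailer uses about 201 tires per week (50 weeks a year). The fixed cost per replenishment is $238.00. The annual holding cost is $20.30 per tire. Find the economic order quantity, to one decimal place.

Annual demand D = 201 × 50 = 10,050.
EOQ = √(2DS / H) = √(2 × 10,050 × 238 / 20.3).
= √(4,783,800 / 20.3) = √235,655.1724 ≈ 485.443.

Q* ≈ 485.4 tires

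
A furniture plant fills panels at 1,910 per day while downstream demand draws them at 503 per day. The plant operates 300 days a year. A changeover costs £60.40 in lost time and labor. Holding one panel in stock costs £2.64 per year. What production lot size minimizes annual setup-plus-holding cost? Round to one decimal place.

Annual demand D = 503 × 300 = 150,900.
Production build-up factor (1 − d/p) = 1 − 503/1,910 = 0.7366.
Q* = √(2DS / (H(1 − d/p))) = √(2 × 150,900 × 60.4 / (2.64 × 0.7366)).
= √(18,228,720 / 1.9448) ≈ 3061.581.

Q* ≈ 3,061.6 panels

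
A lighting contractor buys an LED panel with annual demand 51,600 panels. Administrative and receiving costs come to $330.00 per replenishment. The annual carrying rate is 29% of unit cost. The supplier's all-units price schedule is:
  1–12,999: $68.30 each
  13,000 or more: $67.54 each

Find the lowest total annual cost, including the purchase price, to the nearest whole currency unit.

TC* ≈ $3,550,252

Holding cost per unit per year at price C is H = 0.29·C.
Candidates are each tier's EOQ (if it falls in that tier) and each price-break quantity.
EOQ at $68.30 = 1311.3 (feasible in tier 1): TC = 51,600×$68.30 + (51,600/1311.3)×330 + (1311.3/2)×0.29×$68.30 = $3,550,252.05.
EOQ at $67.54 = 1318.6 < 13000, so use break Q=13000: TC = 51,600×$67.54 + (51,600/13000.0)×330 + (13000.0/2)×0.29×$67.54 = $3,613,686.75.
Lowest total cost among the candidates is at Q = 1311.3.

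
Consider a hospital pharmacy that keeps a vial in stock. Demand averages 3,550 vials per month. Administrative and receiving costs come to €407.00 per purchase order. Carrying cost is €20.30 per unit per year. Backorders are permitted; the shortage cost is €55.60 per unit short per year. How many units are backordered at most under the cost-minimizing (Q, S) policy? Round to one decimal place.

Annual demand D = 3,550 × 12 = 42,600.
With planned backorders, Q* = √(2DS/H) · √((H+B)/B).
√(2DS/H) = √(2 × 42,600 × 407 / 20.3) = 1306.980.
√((H+B)/B) = √((20.3+55.6)/55.6) = 1.1684.
Q* ≈ 1527.047.
S* = Q* · H/(H+B) = 1527.047 × 20.3/75.9 ≈ 408.420.

S* ≈ 408.4 vials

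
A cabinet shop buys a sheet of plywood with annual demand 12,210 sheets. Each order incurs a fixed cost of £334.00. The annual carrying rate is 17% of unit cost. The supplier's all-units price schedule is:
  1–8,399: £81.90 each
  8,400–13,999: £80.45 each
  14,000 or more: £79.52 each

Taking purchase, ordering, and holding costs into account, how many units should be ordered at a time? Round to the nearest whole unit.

Holding cost per unit per year at price C is H = 0.17·C.
Candidates are each tier's EOQ (if it falls in that tier) and each price-break quantity.
EOQ at £81.90 = 765.4 (feasible in tier 1): TC = 12,210×£81.90 + (12,210/765.4)×334 + (765.4/2)×0.17×£81.90 = £1,010,655.45.
EOQ at £80.45 = 772.3 < 8400, so use break Q=8400: TC = 12,210×£80.45 + (12,210/8400.0)×334 + (8400.0/2)×0.17×£80.45 = £1,040,221.29.
EOQ at £79.52 = 776.8 < 14000, so use break Q=14000: TC = 12,210×£79.52 + (12,210/14000.0)×334 + (14000.0/2)×0.17×£79.52 = £1,065,859.30.
Lowest total cost is £1,010,655.45 at Q = 765.4.

Q* ≈ 765 sheets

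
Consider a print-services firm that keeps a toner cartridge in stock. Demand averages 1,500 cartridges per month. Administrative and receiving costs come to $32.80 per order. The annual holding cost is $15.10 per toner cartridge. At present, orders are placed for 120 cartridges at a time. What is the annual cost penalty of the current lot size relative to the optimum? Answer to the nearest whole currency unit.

Annual demand D = 1,500 × 12 = 18,000.
EOQ = √(2DS/H) = √(2 × 18,000 × 32.8 / 15.1) ≈ 279.64.
Cost at Q* = (D/Q*)S + (Q*/2)H = √(2DSH) ≈ $4,222.57.
Cost at Q = 120: (18,000/120)×32.8 + (120/2)×15.1 = $4,920.00 + $906.00 = $5,826.00.
Excess = $5,826.00 − $4,222.57 = $1,603.43.

Extra cost ≈ $1,603 per year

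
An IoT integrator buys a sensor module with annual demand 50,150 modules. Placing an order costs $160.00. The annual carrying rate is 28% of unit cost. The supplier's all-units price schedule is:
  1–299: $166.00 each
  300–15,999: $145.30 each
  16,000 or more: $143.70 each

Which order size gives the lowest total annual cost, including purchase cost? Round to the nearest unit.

Holding cost per unit per year at price C is H = 0.28·C.
Evaluate total cost at each tier's feasible EOQ or, if the EOQ is below the tier, at the tier's minimum quantity.
Tier 1 ($166.00): EOQ = 587.6 exceeds tier's upper bound 299, so this tier is dominated.
EOQ at $145.30 = 628.1 (feasible in tier 2): TC = 50,150×$145.30 + (50,150/628.1)×160 + (628.1/2)×0.28×$145.30 = $7,312,346.85.
EOQ at $143.70 = 631.5 < 16000, so use break Q=16000: TC = 50,150×$143.70 + (50,150/16000.0)×160 + (16000.0/2)×0.28×$143.70 = $7,528,944.50.
Lowest total cost is $7,312,346.85 at Q = 628.1.

Q* ≈ 628 modules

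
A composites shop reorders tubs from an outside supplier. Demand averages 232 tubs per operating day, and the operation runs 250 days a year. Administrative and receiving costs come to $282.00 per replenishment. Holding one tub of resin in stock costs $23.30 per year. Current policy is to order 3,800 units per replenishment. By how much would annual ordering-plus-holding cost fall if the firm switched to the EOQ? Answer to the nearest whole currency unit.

Annual demand D = 232 × 250 = 58,000.
EOQ = √(2DS/H) = √(2 × 58,000 × 282 / 23.3) ≈ 1184.88.
Cost at Q* = (D/Q*)S + (Q*/2)H = √(2DSH) ≈ $27,607.78.
Cost at Q = 3,800: (58,000/3,800)×282 + (3,800/2)×23.3 = $4,304.21 + $44,270.00 = $48,574.21.
Excess = $48,574.21 − $27,607.78 = $20,966.43.

Extra cost ≈ $20,966 per year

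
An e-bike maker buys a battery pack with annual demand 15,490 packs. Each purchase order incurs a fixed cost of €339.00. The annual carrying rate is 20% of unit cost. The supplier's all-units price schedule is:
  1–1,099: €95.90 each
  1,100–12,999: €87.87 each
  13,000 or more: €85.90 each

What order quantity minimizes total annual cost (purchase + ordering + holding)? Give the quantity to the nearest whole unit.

Q* ≈ 1,100 packs

Holding cost per unit per year at price C is H = 0.20·C.
Candidates are each tier's EOQ (if it falls in that tier) and each price-break quantity.
EOQ at €95.90 = 740.0 (feasible in tier 1): TC = 15,490×€95.90 + (15,490/740.0)×339 + (740.0/2)×0.20×€95.90 = €1,499,683.69.
EOQ at €87.87 = 773.0 < 1100, so use break Q=1100: TC = 15,490×€87.87 + (15,490/1100.0)×339 + (1100.0/2)×0.20×€87.87 = €1,375,545.74.
EOQ at €85.90 = 781.9 < 13000, so use break Q=13000: TC = 15,490×€85.90 + (15,490/13000.0)×339 + (13000.0/2)×0.20×€85.90 = €1,442,664.93.
Lowest total cost is €1,375,545.74 at Q = 1100.0.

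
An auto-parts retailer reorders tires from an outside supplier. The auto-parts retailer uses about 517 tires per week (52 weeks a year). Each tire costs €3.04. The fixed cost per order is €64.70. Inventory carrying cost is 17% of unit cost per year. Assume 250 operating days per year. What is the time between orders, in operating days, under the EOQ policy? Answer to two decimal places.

T ≈ 24.13 days

Annual demand D = 517 × 52 = 26,884.
Holding cost H = 0.17 × €3.04 = €0.5168 per unit per year.
EOQ = √(2DS/H) = √(2 × 26,884 × 64.7 / 0.5168) ≈ 2594.49.
Cycle time = Q*/D × 250 = 2594.49 / 26,884 × 250 ≈ 24.127 days.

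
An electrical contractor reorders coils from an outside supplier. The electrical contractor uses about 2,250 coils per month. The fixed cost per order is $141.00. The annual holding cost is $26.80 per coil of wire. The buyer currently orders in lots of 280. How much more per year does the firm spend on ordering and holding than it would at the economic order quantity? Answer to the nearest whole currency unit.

Annual demand D = 2,250 × 12 = 27,000.
EOQ = √(2DS/H) = √(2 × 27,000 × 141 / 26.8) ≈ 533.01.
Cost at Q* = (D/Q*)S + (Q*/2)H = √(2DSH) ≈ $14,284.79.
Cost at Q = 280: (27,000/280)×141 + (280/2)×26.8 = $13,596.43 + $3,752.00 = $17,348.43.
Excess = $17,348.43 − $14,284.79 = $3,063.64.

Extra cost ≈ $3,064 per year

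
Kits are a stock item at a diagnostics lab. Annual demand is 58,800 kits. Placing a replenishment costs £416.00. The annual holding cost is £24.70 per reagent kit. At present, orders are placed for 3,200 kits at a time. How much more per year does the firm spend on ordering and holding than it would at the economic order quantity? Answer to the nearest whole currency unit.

Extra cost ≈ £12,402 per year

EOQ = √(2DS/H) = √(2 × 58,800 × 416 / 24.7) ≈ 1407.35.
Cost at Q* = (D/Q*)S + (Q*/2)H = √(2DSH) ≈ £34,761.52.
Cost at Q = 3,200: (58,800/3,200)×416 + (3,200/2)×24.7 = £7,644.00 + £39,520.00 = £47,164.00.
Excess = £47,164.00 − £34,761.52 = £12,402.48.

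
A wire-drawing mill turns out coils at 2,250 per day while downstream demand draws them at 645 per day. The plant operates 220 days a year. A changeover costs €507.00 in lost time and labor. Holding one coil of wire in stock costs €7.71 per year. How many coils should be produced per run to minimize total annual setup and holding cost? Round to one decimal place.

Q* ≈ 5,114.9 coils

Annual demand D = 645 × 220 = 141,900.
Production build-up factor (1 − d/p) = 1 − 645/2,250 = 0.7133.
Q* = √(2DS / (H(1 − d/p))) = √(2 × 141,900 × 507 / (7.71 × 0.7133)).
= √(143,886,600 / 5.4998) ≈ 5114.895.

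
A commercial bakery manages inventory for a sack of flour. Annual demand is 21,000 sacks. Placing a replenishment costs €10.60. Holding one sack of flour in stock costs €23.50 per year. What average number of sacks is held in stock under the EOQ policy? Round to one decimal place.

The optimal lot size = √(2DS/H) = √(2 × 21,000 × 10.6 / 23.5) ≈ 137.64.
Average inventory = Q*/2 ≈ 137.64 / 2 = 68.820.

Average inventory ≈ 68.8 sacks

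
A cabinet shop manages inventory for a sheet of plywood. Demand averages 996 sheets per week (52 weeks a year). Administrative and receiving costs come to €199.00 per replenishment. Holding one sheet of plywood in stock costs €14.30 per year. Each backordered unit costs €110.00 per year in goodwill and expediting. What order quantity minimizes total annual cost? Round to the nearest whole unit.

Annual demand D = 996 × 52 = 51,792.
With planned backorders, Q* = √(2DS/H) · √((H+B)/B).
√(2DS/H) = √(2 × 51,792 × 199 / 14.3) = 1200.618.
√((H+B)/B) = √((14.3+110)/110) = 1.0630.
Q* ≈ 1276.274.

Q* ≈ 1,276 sheets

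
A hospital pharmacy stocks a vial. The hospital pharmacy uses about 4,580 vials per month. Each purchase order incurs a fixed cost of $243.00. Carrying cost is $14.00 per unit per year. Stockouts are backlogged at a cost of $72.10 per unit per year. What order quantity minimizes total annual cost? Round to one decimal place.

Annual demand D = 4,580 × 12 = 54,960.
With planned backorders, Q* = √(2DS/H) · √((H+B)/B).
√(2DS/H) = √(2 × 54,960 × 243 / 14) = 1381.266.
√((H+B)/B) = √((14+72.1)/72.1) = 1.0928.
Q* ≈ 1509.425.

Q* ≈ 1,509.4 vials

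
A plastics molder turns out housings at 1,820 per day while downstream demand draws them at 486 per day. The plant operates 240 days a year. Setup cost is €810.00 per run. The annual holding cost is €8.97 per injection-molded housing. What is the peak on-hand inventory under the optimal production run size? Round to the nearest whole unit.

I_max ≈ 3,929 housings

Annual demand D = 486 × 240 = 116,640.
Production build-up factor (1 − d/p) = 1 − 486/1,820 = 0.7330.
Q* = √(2DS / (H(1 − d/p))) = √(2 × 116,640 × 810 / (8.97 × 0.7330)).
= √(188,956,800 / 6.5747) ≈ 5360.963.
Maximum inventory = Q*(1 − d/p) = 5360.963 × 0.7330 ≈ 3929.409.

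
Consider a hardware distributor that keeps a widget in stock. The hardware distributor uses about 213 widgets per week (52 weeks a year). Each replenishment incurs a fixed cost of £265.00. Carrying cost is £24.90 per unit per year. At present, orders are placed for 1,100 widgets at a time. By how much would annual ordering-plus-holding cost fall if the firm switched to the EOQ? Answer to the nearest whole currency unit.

Annual demand D = 213 × 52 = 11,076.
EOQ = √(2DS/H) = √(2 × 11,076 × 265 / 24.9) ≈ 485.55.
Cost at Q* = (D/Q*)S + (Q*/2)H = √(2DSH) ≈ £12,090.08.
Cost at Q = 1,100: (11,076/1,100)×265 + (1,100/2)×24.9 = £2,668.31 + £13,695.00 = £16,363.31.
Excess = £16,363.31 − £12,090.08 = £4,273.23.

Extra cost ≈ £4,273 per year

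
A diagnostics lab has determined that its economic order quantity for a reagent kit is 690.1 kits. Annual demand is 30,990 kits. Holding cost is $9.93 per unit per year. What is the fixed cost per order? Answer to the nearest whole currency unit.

Invert the EOQ relation Q*² = 2DS/H.
From Q* = √(2DS/H): S = Q*²H / (2D) = 690.1² × 9.93 / (2 × 30,990) = 76.2995.

S ≈ $76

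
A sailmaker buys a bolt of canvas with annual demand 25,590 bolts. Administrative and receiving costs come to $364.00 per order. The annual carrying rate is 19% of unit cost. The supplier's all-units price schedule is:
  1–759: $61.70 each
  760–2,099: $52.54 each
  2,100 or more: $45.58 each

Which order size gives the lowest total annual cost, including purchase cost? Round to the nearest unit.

Q* ≈ 2,100 bolts

Holding cost per unit per year at price C is H = 0.19·C.
Candidates are each tier's EOQ (if it falls in that tier) and each price-break quantity.
Tier 1 ($61.70): EOQ = 1260.6 exceeds tier's upper bound 759, so this tier is dominated.
EOQ at $52.54 = 1366.1 (feasible in tier 2): TC = 25,590×$52.54 + (25,590/1366.1)×364 + (1366.1/2)×0.19×$52.54 = $1,358,135.72.
EOQ at $45.58 = 1466.7 < 2100, so use break Q=2100: TC = 25,590×$45.58 + (25,590/2100.0)×364 + (2100.0/2)×0.19×$45.58 = $1,179,921.01.
Lowest total cost is $1,179,921.01 at Q = 2100.0.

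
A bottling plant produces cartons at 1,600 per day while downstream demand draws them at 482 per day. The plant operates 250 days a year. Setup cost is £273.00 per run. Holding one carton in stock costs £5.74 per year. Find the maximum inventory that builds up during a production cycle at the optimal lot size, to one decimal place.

I_max ≈ 2,830.1 cartons

Annual demand D = 482 × 250 = 120,500.
Production build-up factor (1 − d/p) = 1 − 482/1,600 = 0.6987.
Q* = √(2DS / (H(1 − d/p))) = √(2 × 120,500 × 273 / (5.74 × 0.6987)).
= √(65,793,000 / 4.0108) ≈ 4050.168.
Maximum inventory = Q*(1 − d/p) = 4050.168 × 0.6987 ≈ 2830.055.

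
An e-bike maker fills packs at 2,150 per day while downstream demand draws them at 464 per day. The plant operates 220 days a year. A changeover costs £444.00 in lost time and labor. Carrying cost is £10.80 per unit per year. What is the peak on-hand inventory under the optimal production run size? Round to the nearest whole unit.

Annual demand D = 464 × 220 = 102,080.
Production build-up factor (1 − d/p) = 1 − 464/2,150 = 0.7842.
Q* = √(2DS / (H(1 − d/p))) = √(2 × 102,080 × 444 / (10.8 × 0.7842)).
= √(90,647,040 / 8.4692) ≈ 3271.564.
Maximum inventory = Q*(1 − d/p) = 3271.564 × 0.7842 ≈ 2565.515.

I_max ≈ 2,566 packs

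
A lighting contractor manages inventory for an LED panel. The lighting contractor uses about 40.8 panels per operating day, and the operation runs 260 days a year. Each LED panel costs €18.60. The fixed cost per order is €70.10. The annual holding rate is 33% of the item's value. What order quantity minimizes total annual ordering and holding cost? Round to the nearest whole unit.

Annual demand D = 40.8 × 260 = 10,608.
Holding cost H = 0.33 × €18.60 = €6.1380 per unit per year.
EOQ = √(2DS / H) = √(2 × 10,608 × 70.1 / 6.138).
= √(1,487,241.6 / 6.138) = √242,300.6843 ≈ 492.240.

Q* ≈ 492 panels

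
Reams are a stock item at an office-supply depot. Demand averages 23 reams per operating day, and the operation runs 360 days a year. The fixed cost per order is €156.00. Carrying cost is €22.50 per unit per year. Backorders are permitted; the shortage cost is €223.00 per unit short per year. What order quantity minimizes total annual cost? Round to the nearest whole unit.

Q* ≈ 356 reams

Annual demand D = 23 × 360 = 8,280.
With planned backorders, Q* = √(2DS/H) · √((H+B)/B).
√(2DS/H) = √(2 × 8,280 × 156 / 22.5) = 338.845.
√((H+B)/B) = √((22.5+223)/223) = 1.0492.
Q* ≈ 355.529.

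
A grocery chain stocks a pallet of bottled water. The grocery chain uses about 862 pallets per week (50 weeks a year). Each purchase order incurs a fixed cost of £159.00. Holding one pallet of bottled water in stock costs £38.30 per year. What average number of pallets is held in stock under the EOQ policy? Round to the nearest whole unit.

Average inventory ≈ 299 pallets

Annual demand D = 862 × 50 = 43,100.
The optimal lot size = √(2DS/H) = √(2 × 43,100 × 159 / 38.3) ≈ 598.21.
Average inventory = Q*/2 ≈ 598.21 / 2 = 299.104.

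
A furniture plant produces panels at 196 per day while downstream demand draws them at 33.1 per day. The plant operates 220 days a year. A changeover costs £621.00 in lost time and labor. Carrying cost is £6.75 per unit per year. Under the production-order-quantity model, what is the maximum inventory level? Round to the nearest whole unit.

I_max ≈ 1,055 panels

Annual demand D = 33.1 × 220 = 7,282.
Production build-up factor (1 − d/p) = 1 − 33.1/196 = 0.8311.
Q* = √(2DS / (H(1 − d/p))) = √(2 × 7,282 × 621 / (6.75 × 0.8311)).
= √(9,044,244 / 5.6101) ≈ 1269.702.
Maximum inventory = Q*(1 − d/p) = 1269.702 × 0.8311 ≈ 1055.278.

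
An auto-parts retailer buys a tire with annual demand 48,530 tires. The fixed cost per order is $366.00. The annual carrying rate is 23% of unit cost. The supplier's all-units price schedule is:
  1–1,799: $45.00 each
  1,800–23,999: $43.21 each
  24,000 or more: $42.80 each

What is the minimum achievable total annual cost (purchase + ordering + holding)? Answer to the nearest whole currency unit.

TC* ≈ $2,115,771

Holding cost per unit per year at price C is H = 0.23·C.
Evaluate total cost at each tier's feasible EOQ or, if the EOQ is below the tier, at the tier's minimum quantity.
Tier 1 ($45.00): EOQ = 1852.6 exceeds tier's upper bound 1799, so this tier is dominated.
EOQ at $43.21 = 1890.6 (feasible in tier 2): TC = 48,530×$43.21 + (48,530/1890.6)×366 + (1890.6/2)×0.23×$43.21 = $2,115,770.87.
EOQ at $42.80 = 1899.7 < 24000, so use break Q=24000: TC = 48,530×$42.80 + (48,530/24000.0)×366 + (24000.0/2)×0.23×$42.80 = $2,195,952.08.
Lowest total cost among the candidates is at Q = 1890.6.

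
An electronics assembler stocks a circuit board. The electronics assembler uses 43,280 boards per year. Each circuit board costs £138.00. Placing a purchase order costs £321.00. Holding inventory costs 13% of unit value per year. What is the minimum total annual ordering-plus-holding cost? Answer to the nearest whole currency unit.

Holding cost H = 0.13 × £138.00 = £17.9400 per unit per year.
EOQ = √(2DS/H) = √(2 × 43,280 × 321 / 17.94) ≈ 1244.51.
At Q*, ordering cost (D/Q*)S equals holding cost (Q*/2)H, each = √(DSH/2).
Minimum total = √(2DSH) = √(2 × 43,280 × 321 × 17.94) ≈ 22326.588.

TC* ≈ £22,327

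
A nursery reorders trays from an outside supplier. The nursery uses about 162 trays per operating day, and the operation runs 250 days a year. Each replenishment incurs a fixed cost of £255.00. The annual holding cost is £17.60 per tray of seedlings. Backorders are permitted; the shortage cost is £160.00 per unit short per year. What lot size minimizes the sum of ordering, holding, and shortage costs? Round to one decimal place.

Annual demand D = 162 × 250 = 40,500.
With planned backorders, Q* = √(2DS/H) · √((H+B)/B).
√(2DS/H) = √(2 × 40,500 × 255 / 17.6) = 1083.319.
√((H+B)/B) = √((17.6+160)/160) = 1.0536.
Q* ≈ 1141.347.

Q* ≈ 1,141.3 trays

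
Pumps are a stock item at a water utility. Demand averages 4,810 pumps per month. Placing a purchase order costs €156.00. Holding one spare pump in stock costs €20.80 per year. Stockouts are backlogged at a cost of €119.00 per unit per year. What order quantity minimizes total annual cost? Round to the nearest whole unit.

Q* ≈ 1,009 pumps

Annual demand D = 4,810 × 12 = 57,720.
With planned backorders, Q* = √(2DS/H) · √((H+B)/B).
√(2DS/H) = √(2 × 57,720 × 156 / 20.8) = 930.484.
√((H+B)/B) = √((20.8+119)/119) = 1.0839.
Q* ≈ 1008.530.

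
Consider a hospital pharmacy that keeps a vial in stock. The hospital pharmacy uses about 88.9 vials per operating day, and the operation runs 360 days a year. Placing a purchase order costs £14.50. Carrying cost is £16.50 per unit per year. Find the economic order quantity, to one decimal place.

Annual demand D = 88.9 × 360 = 32,004.
EOQ = √(2DS / H) = √(2 × 32,004 × 14.5 / 16.5).
= √(928,116 / 16.5) = √56,249.4545 ≈ 237.170.

Q* ≈ 237.2 vials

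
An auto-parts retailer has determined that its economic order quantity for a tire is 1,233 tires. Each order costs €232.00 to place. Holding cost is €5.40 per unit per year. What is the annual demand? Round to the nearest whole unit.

D ≈ 17,693 tires per year

Squaring Q* = √(2DS/H) gives Q*² = 2DS/H.
From Q* = √(2DS/H): D = Q*²H / (2S) = 1,233² × 5.4 / (2 × 232) = 17693.019.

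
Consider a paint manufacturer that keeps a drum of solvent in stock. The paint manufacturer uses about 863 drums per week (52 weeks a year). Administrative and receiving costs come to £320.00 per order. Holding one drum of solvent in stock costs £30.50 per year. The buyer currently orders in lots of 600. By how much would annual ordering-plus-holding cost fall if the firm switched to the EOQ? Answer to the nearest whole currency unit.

Extra cost ≈ £3,487 per year

Annual demand D = 863 × 52 = 44,876.
EOQ = √(2DS/H) = √(2 × 44,876 × 320 / 30.5) ≈ 970.39.
Cost at Q* = (D/Q*)S + (Q*/2)H = √(2DSH) ≈ £29,596.95.
Cost at Q = 600: (44,876/600)×320 + (600/2)×30.5 = £23,933.87 + £9,150.00 = £33,083.87.
Excess = £33,083.87 − £29,596.95 = £3,486.92.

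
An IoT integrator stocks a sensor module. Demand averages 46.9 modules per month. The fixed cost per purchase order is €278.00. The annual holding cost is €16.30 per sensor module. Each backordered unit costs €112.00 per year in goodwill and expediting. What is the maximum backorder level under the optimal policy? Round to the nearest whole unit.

Annual demand D = 46.9 × 12 = 562.8.
With planned backorders, Q* = √(2DS/H) · √((H+B)/B).
√(2DS/H) = √(2 × 562.8 × 278 / 16.3) = 138.555.
√((H+B)/B) = √((16.3+112)/112) = 1.0703.
Q* ≈ 148.294.
S* = Q* · H/(H+B) = 148.294 × 16.3/128.3 ≈ 18.840.

S* ≈ 19 modules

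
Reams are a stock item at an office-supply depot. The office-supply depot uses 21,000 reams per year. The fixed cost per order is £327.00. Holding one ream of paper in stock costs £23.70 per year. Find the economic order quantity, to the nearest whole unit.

Q* ≈ 761 reams

EOQ = √(2DS / H) = √(2 × 21,000 × 327 / 23.7).
= √(13,734,000 / 23.7) = √579,493.6709 ≈ 761.245.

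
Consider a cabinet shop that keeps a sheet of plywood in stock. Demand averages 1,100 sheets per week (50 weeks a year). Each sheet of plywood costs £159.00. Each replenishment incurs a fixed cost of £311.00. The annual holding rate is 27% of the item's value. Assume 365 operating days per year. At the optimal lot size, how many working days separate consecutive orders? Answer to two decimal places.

Annual demand D = 1,100 × 50 = 55,000.
Holding cost H = 0.27 × £159.00 = £42.9300 per unit per year.
Q* = √(2DS/H) = √(2 × 55,000 × 311 / 42.93) ≈ 892.68.
Cycle time = Q*/D × 365 = 892.68 / 55,000 × 365 ≈ 5.924 days.

T ≈ 5.92 days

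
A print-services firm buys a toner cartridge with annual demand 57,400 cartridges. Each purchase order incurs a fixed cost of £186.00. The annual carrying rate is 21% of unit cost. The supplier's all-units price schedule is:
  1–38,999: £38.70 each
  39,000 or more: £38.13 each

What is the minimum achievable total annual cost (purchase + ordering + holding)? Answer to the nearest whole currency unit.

Holding cost per unit per year at price C is H = 0.21·C.
Evaluate total cost at each tier's feasible EOQ or, if the EOQ is below the tier, at the tier's minimum quantity.
EOQ at £38.70 = 1620.9 (feasible in tier 1): TC = 57,400×£38.70 + (57,400/1620.9)×186 + (1620.9/2)×0.21×£38.70 = £2,234,553.24.
EOQ at £38.13 = 1633.0 < 39000, so use break Q=39000: TC = 57,400×£38.13 + (57,400/39000.0)×186 + (39000.0/2)×0.21×£38.13 = £2,345,078.10.
Lowest total cost among the candidates is at Q = 1620.9.

TC* ≈ £2,234,553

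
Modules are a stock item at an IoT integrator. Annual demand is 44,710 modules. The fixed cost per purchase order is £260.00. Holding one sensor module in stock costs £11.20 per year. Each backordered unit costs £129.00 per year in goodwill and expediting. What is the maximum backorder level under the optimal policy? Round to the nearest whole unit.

S* ≈ 120 modules

With planned backorders, Q* = √(2DS/H) · √((H+B)/B).
√(2DS/H) = √(2 × 44,710 × 260 / 11.2) = 1440.771.
√((H+B)/B) = √((11.2+129)/129) = 1.0425.
Q* ≈ 1502.015.
S* = Q* · H/(H+B) = 1502.015 × 11.2/140.2 ≈ 119.990.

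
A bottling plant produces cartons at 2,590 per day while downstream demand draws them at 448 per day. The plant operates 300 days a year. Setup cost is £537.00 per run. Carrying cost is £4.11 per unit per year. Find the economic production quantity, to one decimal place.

Annual demand D = 448 × 300 = 134,400.
Production build-up factor (1 − d/p) = 1 − 448/2,590 = 0.8270.
Q* = √(2DS / (H(1 − d/p))) = √(2 × 134,400 × 537 / (4.11 × 0.8270)).
= √(144,345,600 / 3.3991) ≈ 6516.599.

Q* ≈ 6,516.6 cartons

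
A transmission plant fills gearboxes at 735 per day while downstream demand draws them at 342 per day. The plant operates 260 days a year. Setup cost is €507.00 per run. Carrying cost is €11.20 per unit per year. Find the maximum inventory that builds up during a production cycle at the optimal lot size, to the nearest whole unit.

I_max ≈ 2,075 gearboxes

Annual demand D = 342 × 260 = 88,920.
Production build-up factor (1 − d/p) = 1 − 342/735 = 0.5347.
Q* = √(2DS / (H(1 − d/p))) = √(2 × 88,920 × 507 / (11.2 × 0.5347)).
= √(90,164,880 / 5.9886) ≈ 3880.227.
Maximum inventory = Q*(1 − d/p) = 3880.227 × 0.5347 ≈ 2074.733.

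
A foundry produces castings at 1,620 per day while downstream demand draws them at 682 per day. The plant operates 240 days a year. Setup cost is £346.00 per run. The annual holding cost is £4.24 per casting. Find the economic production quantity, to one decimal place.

Q* ≈ 6,792.4 castings

Annual demand D = 682 × 240 = 163,680.
Production build-up factor (1 − d/p) = 1 − 682/1,620 = 0.5790.
Q* = √(2DS / (H(1 − d/p))) = √(2 × 163,680 × 346 / (4.24 × 0.5790)).
= √(113,266,560 / 2.455) ≈ 6792.412.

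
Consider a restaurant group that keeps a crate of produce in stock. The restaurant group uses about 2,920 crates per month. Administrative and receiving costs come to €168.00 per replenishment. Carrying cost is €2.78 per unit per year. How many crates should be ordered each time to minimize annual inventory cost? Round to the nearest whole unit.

Annual demand D = 2,920 × 12 = 35,040.
EOQ = √(2DS / H) = √(2 × 35,040 × 168 / 2.78).
= √(11,773,440 / 2.78) = √4,235,050.3597 ≈ 2057.924.

Q* ≈ 2,058 crates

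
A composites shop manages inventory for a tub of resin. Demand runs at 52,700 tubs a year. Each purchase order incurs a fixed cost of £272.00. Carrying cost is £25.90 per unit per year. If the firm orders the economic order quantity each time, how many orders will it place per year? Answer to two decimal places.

The optimal lot size = √(2DS/H) = √(2 × 52,700 × 272 / 25.9) ≈ 1052.09.
Orders per year = D / Q* = 52,700 / 1052.09 ≈ 50.091.

N ≈ 50.09 orders per year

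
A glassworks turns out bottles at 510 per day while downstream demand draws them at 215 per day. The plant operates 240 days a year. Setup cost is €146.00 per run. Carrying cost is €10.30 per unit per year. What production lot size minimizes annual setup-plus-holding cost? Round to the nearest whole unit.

Annual demand D = 215 × 240 = 51,600.
Production build-up factor (1 − d/p) = 1 − 215/510 = 0.5784.
Q* = √(2DS / (H(1 − d/p))) = √(2 × 51,600 × 146 / (10.3 × 0.5784)).
= √(15,067,200 / 5.9578) ≈ 1590.273.

Q* ≈ 1,590 bottles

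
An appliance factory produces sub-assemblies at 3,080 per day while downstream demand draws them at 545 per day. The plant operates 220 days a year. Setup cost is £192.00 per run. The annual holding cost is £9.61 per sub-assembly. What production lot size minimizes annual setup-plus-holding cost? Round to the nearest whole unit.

Q* ≈ 2,413 sub-assemblies

Annual demand D = 545 × 220 = 119,900.
Production build-up factor (1 − d/p) = 1 − 545/3,080 = 0.8231.
Q* = √(2DS / (H(1 − d/p))) = √(2 × 119,900 × 192 / (9.61 × 0.8231)).
= √(46,041,600 / 7.9095) ≈ 2412.681.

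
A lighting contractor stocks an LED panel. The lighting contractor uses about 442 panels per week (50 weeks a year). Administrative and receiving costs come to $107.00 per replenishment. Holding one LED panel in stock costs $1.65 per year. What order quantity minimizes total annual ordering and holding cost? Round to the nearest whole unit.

Q* ≈ 1,693 panels

Annual demand D = 442 × 50 = 22,100.
EOQ = √(2DS / H) = √(2 × 22,100 × 107 / 1.65).
= √(4,729,400 / 1.65) = √2,866,303.0303 ≈ 1693.016.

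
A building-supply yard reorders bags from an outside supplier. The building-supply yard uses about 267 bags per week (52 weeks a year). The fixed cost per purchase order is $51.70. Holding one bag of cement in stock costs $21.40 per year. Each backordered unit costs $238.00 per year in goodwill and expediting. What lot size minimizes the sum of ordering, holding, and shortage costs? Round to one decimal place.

Annual demand D = 267 × 52 = 13,884.
With planned backorders, Q* = √(2DS/H) · √((H+B)/B).
√(2DS/H) = √(2 × 13,884 × 51.7 / 21.4) = 259.007.
√((H+B)/B) = √((21.4+238)/238) = 1.0440.
Q* ≈ 270.400.

Q* ≈ 270.4 bags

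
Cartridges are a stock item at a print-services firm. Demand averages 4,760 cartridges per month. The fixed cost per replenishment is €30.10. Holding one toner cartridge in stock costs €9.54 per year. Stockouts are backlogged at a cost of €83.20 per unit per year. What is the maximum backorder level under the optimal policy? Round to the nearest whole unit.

S* ≈ 65 cartridges

Annual demand D = 4,760 × 12 = 57,120.
With planned backorders, Q* = √(2DS/H) · √((H+B)/B).
√(2DS/H) = √(2 × 57,120 × 30.1 / 9.54) = 600.369.
√((H+B)/B) = √((9.54+83.2)/83.2) = 1.0558.
Q* ≈ 633.855.
S* = Q* · H/(H+B) = 633.855 × 9.54/92.74 ≈ 65.204.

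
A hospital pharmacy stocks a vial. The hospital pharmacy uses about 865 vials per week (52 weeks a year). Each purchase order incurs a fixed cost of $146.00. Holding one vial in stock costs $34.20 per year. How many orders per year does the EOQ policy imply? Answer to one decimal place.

Annual demand D = 865 × 52 = 44,980.
Q* = √(2DS/H) = √(2 × 44,980 × 146 / 34.2) ≈ 619.71.
Orders per year = D / Q* = 44,980 / 619.71 ≈ 72.582.

N ≈ 72.6 orders per year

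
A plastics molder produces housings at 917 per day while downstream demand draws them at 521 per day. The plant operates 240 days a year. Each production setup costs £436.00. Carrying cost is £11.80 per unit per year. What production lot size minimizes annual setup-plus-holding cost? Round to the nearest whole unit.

Q* ≈ 4,626 housings

Annual demand D = 521 × 240 = 125,040.
Production build-up factor (1 − d/p) = 1 − 521/917 = 0.4318.
Q* = √(2DS / (H(1 − d/p))) = √(2 × 125,040 × 436 / (11.8 × 0.4318)).
= √(109,034,880 / 5.0957) ≈ 4625.714.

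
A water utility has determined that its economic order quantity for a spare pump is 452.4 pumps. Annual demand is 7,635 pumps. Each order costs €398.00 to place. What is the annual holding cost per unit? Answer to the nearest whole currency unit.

Invert the EOQ relation Q*² = 2DS/H.
From Q* = √(2DS/H): H = 2DS / Q*² = 2 × 7,635 × 398 / 452.4² = 29.6946.

H ≈ €30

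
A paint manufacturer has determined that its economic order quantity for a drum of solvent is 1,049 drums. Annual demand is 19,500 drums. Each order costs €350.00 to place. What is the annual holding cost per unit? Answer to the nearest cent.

The basic EOQ model gives Q* = √(2DS/H); rearrange for the unknown.
From Q* = √(2DS/H): H = 2DS / Q*² = 2 × 19,500 × 350 / 1,049² = 12.4046.

H ≈ €12.40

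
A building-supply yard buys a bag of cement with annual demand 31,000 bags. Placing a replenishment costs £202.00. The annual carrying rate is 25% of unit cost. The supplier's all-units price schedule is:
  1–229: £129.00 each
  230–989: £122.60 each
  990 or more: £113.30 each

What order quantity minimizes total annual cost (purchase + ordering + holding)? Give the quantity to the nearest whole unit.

Q* ≈ 990 bags

Holding cost per unit per year at price C is H = 0.25·C.
Evaluate total cost at each tier's feasible EOQ or, if the EOQ is below the tier, at the tier's minimum quantity.
Tier 1 (£129.00): EOQ = 623.2 exceeds tier's upper bound 229, so this tier is dominated.
EOQ at £122.60 = 639.2 (feasible in tier 2): TC = 31,000×£122.60 + (31,000/639.2)×202 + (639.2/2)×0.25×£122.60 = £3,820,192.36.
EOQ at £113.30 = 664.9 < 990, so use break Q=990: TC = 31,000×£113.30 + (31,000/990.0)×202 + (990.0/2)×0.25×£113.30 = £3,532,646.13.
Lowest total cost is £3,532,646.13 at Q = 990.0.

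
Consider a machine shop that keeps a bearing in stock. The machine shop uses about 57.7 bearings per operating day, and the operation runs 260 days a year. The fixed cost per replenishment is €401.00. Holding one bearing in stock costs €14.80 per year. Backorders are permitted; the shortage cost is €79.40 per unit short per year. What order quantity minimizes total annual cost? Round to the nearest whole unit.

Q* ≈ 982 bearings

Annual demand D = 57.7 × 260 = 15,002.
With planned backorders, Q* = √(2DS/H) · √((H+B)/B).
√(2DS/H) = √(2 × 15,002 × 401 / 14.8) = 901.635.
√((H+B)/B) = √((14.8+79.4)/79.4) = 1.0892.
Q* ≈ 982.078.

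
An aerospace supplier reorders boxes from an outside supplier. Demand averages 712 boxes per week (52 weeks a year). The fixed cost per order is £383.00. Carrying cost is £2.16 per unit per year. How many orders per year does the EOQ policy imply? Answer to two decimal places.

Annual demand D = 712 × 52 = 37,024.
The optimal lot size = √(2DS/H) = √(2 × 37,024 × 383 / 2.16) ≈ 3623.51.
Orders per year = D / Q* = 37,024 / 3623.51 ≈ 10.218.

N ≈ 10.22 orders per year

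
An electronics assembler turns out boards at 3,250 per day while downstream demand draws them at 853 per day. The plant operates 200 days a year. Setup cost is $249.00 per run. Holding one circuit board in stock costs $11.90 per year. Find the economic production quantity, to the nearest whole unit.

Q* ≈ 3,111 boards

Annual demand D = 853 × 200 = 170,600.
Production build-up factor (1 − d/p) = 1 − 853/3,250 = 0.7375.
Q* = √(2DS / (H(1 − d/p))) = √(2 × 170,600 × 249 / (11.9 × 0.7375)).
= √(84,958,800 / 8.7767) ≈ 3111.275.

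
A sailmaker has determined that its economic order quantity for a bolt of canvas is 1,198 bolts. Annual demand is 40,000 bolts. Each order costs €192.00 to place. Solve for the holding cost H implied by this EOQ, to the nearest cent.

H ≈ €10.70

Invert the EOQ relation Q*² = 2DS/H.
From Q* = √(2DS/H): H = 2DS / Q*² = 2 × 40,000 × 192 / 1,198² = 10.7023.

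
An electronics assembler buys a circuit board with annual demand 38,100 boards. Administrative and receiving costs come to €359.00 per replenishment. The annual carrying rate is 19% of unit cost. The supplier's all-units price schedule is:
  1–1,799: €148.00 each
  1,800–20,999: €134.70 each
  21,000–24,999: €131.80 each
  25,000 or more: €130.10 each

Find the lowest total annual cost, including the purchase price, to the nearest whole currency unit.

TC* ≈ €5,162,703

Holding cost per unit per year at price C is H = 0.19·C.
Evaluate total cost at each tier's feasible EOQ or, if the EOQ is below the tier, at the tier's minimum quantity.
EOQ at €148.00 = 986.3 (feasible in tier 1): TC = 38,100×€148.00 + (38,100/986.3)×359 + (986.3/2)×0.19×€148.00 = €5,666,535.27.
EOQ at €134.70 = 1033.9 < 1800, so use break Q=1800: TC = 38,100×€134.70 + (38,100/1800.0)×359 + (1800.0/2)×0.19×€134.70 = €5,162,702.53.
EOQ at €131.80 = 1045.2 < 21000, so use break Q=21000: TC = 38,100×€131.80 + (38,100/21000.0)×359 + (21000.0/2)×0.19×€131.80 = €5,285,172.33.
EOQ at €130.10 = 1052.0 < 25000, so use break Q=25000: TC = 38,100×€130.10 + (38,100/25000.0)×359 + (25000.0/2)×0.19×€130.10 = €5,266,344.62.
Lowest total cost among the candidates is at Q = 1800.0.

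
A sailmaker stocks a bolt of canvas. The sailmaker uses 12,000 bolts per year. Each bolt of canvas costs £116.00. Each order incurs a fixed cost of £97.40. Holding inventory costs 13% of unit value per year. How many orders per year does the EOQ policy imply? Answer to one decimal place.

N ≈ 30.5 orders per year

Holding cost H = 0.13 × £116.00 = £15.0800 per unit per year.
The optimal lot size = √(2DS/H) = √(2 × 12,000 × 97.4 / 15.08) ≈ 393.72.
Orders per year = D / Q* = 12,000 / 393.72 ≈ 30.479.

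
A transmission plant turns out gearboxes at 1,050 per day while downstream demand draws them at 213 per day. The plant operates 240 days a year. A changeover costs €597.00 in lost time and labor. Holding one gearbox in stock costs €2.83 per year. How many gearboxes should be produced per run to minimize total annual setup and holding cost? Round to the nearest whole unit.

Annual demand D = 213 × 240 = 51,120.
Production build-up factor (1 − d/p) = 1 − 213/1,050 = 0.7971.
Q* = √(2DS / (H(1 − d/p))) = √(2 × 51,120 × 597 / (2.83 × 0.7971)).
= √(61,037,280 / 2.2559) ≈ 5201.592.

Q* ≈ 5,202 gearboxes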